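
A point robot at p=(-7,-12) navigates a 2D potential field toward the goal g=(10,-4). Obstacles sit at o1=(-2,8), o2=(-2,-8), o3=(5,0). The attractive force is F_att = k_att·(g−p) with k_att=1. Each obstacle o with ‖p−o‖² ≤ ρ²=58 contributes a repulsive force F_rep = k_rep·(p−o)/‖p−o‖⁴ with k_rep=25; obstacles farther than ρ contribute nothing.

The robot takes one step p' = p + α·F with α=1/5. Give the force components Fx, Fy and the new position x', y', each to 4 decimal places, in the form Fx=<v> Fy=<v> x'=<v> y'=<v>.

Fx=16.9256 Fy=7.9405 x'=-3.6149 y'=-10.4119

F_att = 1·(g−p) = 1·(17,8) = (17.0000,8.0000)
o1: d²=425 > ρ²=58 → inactive
o2: d²=41 ≤ ρ²=58; F_rep = 25·(-5,-4)/41² = (-0.0744,-0.0595)
o3: d²=288 > ρ²=58 → inactive
F = F_att + ΣF_rep = (16.9256,7.9405)
p' = p + 1/5·F = (-3.6149,-10.4119)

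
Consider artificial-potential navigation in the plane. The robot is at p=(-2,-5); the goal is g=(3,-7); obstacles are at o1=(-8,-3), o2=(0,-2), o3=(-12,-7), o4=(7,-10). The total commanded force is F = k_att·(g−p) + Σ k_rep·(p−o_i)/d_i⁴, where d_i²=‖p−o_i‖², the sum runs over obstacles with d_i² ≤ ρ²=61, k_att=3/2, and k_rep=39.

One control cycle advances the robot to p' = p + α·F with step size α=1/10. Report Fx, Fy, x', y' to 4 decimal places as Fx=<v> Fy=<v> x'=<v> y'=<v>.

Fx=7.1847 Fy=-3.7411 x'=-1.2815 y'=-5.3741

F_att = 3/2·(g−p) = 3/2·(5,-2) = (7.5000,-3.0000)
o1: d²=40 ≤ ρ²=61; F_rep = 39·(6,-2)/40² = (0.1462,-0.0488)
o2: d²=13 ≤ ρ²=61; F_rep = 39·(-2,-3)/13² = (-0.4615,-0.6923)
o3: d²=104 > ρ²=61 → inactive
o4: d²=106 > ρ²=61 → inactive
F = F_att + ΣF_rep = (7.1847,-3.7411)
p' = p + 1/10·F = (-1.2815,-5.3741)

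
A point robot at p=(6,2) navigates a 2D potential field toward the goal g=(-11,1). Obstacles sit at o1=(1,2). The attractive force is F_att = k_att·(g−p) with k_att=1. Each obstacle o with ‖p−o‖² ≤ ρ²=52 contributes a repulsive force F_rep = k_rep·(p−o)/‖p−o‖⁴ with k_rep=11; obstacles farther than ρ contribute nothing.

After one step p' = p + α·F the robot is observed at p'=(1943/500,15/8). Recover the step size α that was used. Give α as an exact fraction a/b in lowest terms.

α = 1/8

F_att = 1·(g−p) = 1·(-17,-1) = (-17.0000,-1.0000)
o1: d²=25 ≤ ρ²=52; F_rep = 11·(5,0)/25² = (0.0880,0.0000)
F = F_att + ΣF_rep = (-16.9120,-1.0000)
Δp = p'−p = (-2.1140,-0.1250); α = Δx/Fx = (-1057/500) / (-2114/125) = 1/8
check: Δy/Fy = (-1/8) / (-1) = 1/8 ✓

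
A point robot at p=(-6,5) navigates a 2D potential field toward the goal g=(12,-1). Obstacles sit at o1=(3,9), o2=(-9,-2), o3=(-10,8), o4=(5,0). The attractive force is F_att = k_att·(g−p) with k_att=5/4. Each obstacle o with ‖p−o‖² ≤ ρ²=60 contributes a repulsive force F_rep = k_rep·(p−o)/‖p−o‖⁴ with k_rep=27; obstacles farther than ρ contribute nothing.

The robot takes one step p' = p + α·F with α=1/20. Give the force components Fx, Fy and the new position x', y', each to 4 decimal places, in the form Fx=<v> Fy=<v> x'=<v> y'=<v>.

F_att = 5/4·(g−p) = 5/4·(18,-6) = (22.5000,-7.5000)
o1: d²=97 > ρ²=60 → inactive
o2: d²=58 ≤ ρ²=60; F_rep = 27·(3,7)/58² = (0.0241,0.0562)
o3: d²=25 ≤ ρ²=60; F_rep = 27·(4,-3)/25² = (0.1728,-0.1296)
o4: d²=146 > ρ²=60 → inactive
F = F_att + ΣF_rep = (22.6969,-7.5734)
p' = p + 1/20·F = (-4.8652,4.6213)

Fx=22.6969 Fy=-7.5734 x'=-4.8652 y'=4.6213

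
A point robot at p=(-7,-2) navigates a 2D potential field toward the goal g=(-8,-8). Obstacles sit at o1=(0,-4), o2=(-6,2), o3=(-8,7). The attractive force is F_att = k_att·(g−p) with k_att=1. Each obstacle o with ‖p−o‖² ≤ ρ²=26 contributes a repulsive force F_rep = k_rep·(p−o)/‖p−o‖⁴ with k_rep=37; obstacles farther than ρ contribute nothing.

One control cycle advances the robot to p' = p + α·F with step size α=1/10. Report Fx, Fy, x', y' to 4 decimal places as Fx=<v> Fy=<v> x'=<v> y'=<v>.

F_att = 1·(g−p) = 1·(-1,-6) = (-1.0000,-6.0000)
o1: d²=53 > ρ²=26 → inactive
o2: d²=17 ≤ ρ²=26; F_rep = 37·(-1,-4)/17² = (-0.1280,-0.5121)
o3: d²=82 > ρ²=26 → inactive
F = F_att + ΣF_rep = (-1.1280,-6.5121)
p' = p + 1/10·F = (-7.1128,-2.6512)

Fx=-1.1280 Fy=-6.5121 x'=-7.1128 y'=-2.6512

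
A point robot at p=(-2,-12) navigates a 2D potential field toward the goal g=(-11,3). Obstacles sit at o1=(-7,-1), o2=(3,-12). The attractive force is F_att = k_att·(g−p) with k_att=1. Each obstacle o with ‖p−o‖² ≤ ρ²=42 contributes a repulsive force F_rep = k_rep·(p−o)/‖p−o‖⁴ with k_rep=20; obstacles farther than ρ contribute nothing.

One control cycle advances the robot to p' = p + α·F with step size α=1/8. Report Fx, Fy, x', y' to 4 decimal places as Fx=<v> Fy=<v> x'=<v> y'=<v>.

Fx=-9.1600 Fy=15.0000 x'=-3.1450 y'=-10.1250

F_att = 1·(g−p) = 1·(-9,15) = (-9.0000,15.0000)
o1: d²=146 > ρ²=42 → inactive
o2: d²=25 ≤ ρ²=42; F_rep = 20·(-5,0)/25² = (-0.1600,0.0000)
F = F_att + ΣF_rep = (-9.1600,15.0000)
p' = p + 1/8·F = (-3.1450,-10.1250)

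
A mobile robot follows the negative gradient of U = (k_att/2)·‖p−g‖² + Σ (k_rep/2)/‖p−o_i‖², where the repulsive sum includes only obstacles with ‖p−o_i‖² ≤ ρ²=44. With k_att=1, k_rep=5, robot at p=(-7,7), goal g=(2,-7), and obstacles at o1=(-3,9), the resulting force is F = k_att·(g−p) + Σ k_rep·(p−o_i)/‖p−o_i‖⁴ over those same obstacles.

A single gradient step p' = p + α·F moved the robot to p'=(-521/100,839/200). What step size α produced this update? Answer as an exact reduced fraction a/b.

F_att = 1·(g−p) = 1·(9,-14) = (9.0000,-14.0000)
o1: d²=20 ≤ ρ²=44; F_rep = 5·(-4,-2)/20² = (-0.0500,-0.0250)
F = F_att + ΣF_rep = (8.9500,-14.0250)
Δp = p'−p = (1.7900,-2.8050); α = Δx/Fx = (179/100) / (179/20) = 1/5
check: Δy/Fy = (-561/200) / (-561/40) = 1/5 ✓

α = 1/5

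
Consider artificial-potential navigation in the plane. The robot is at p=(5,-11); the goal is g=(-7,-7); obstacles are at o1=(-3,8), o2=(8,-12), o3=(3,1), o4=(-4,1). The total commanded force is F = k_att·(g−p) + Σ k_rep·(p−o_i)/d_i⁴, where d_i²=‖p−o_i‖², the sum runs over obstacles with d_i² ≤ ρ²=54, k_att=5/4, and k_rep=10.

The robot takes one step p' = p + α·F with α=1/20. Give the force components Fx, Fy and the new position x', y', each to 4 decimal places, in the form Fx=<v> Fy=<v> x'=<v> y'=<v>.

Fx=-15.3000 Fy=5.1000 x'=4.2350 y'=-10.7450

F_att = 5/4·(g−p) = 5/4·(-12,4) = (-15.0000,5.0000)
o1: d²=425 > ρ²=54 → inactive
o2: d²=10 ≤ ρ²=54; F_rep = 10·(-3,1)/10² = (-0.3000,0.1000)
o3: d²=148 > ρ²=54 → inactive
o4: d²=225 > ρ²=54 → inactive
F = F_att + ΣF_rep = (-15.3000,5.1000)
p' = p + 1/20·F = (4.2350,-10.7450)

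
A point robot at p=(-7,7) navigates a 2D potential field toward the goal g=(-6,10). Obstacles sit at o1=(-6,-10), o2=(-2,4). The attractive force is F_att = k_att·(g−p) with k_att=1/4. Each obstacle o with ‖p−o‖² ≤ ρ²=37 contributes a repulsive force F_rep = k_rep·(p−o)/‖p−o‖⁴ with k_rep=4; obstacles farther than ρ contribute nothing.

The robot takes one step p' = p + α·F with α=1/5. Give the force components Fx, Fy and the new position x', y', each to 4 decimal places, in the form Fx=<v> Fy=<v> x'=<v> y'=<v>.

F_att = 1/4·(g−p) = 1/4·(1,3) = (0.2500,0.7500)
o1: d²=290 > ρ²=37 → inactive
o2: d²=34 ≤ ρ²=37; F_rep = 4·(-5,3)/34² = (-0.0173,0.0104)
F = F_att + ΣF_rep = (0.2327,0.7604)
p' = p + 1/5·F = (-6.9535,7.1521)

Fx=0.2327 Fy=0.7604 x'=-6.9535 y'=7.1521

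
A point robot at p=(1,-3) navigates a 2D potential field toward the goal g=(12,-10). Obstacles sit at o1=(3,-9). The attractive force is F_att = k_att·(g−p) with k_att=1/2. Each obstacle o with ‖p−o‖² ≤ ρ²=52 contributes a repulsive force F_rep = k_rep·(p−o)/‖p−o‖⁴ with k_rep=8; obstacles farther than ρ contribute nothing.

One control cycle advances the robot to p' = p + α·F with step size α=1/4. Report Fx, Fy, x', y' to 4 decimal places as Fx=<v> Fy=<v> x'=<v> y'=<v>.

Fx=5.4900 Fy=-3.4700 x'=2.3725 y'=-3.8675

F_att = 1/2·(g−p) = 1/2·(11,-7) = (5.5000,-3.5000)
o1: d²=40 ≤ ρ²=52; F_rep = 8·(-2,6)/40² = (-0.0100,0.0300)
F = F_att + ΣF_rep = (5.4900,-3.4700)
p' = p + 1/4·F = (2.3725,-3.8675)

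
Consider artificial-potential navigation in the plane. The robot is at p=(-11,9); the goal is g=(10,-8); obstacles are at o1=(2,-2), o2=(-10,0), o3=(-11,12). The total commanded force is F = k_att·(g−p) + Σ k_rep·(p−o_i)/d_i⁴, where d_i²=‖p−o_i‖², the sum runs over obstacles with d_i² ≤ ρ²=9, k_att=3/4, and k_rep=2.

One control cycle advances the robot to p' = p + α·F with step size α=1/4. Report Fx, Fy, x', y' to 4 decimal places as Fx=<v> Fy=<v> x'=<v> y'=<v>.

F_att = 3/4·(g−p) = 3/4·(21,-17) = (15.7500,-12.7500)
o1: d²=290 > ρ²=9 → inactive
o2: d²=82 > ρ²=9 → inactive
o3: d²=9 ≤ ρ²=9; F_rep = 2·(0,-3)/9² = (0.0000,-0.0741)
F = F_att + ΣF_rep = (15.7500,-12.8241)
p' = p + 1/4·F = (-7.0625,5.7940)

Fx=15.7500 Fy=-12.8241 x'=-7.0625 y'=5.7940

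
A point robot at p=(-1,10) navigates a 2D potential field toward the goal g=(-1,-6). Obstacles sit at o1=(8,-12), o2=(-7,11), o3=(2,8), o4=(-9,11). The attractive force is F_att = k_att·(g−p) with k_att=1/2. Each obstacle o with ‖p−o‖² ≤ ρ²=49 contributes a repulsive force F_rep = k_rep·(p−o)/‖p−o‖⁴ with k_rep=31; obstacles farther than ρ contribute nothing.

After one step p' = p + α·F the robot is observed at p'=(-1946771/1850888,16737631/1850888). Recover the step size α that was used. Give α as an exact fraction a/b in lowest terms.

α = 1/8

F_att = 1/2·(g−p) = 1/2·(0,-16) = (0.0000,-8.0000)
o1: d²=565 > ρ²=49 → inactive
o2: d²=37 ≤ ρ²=49; F_rep = 31·(6,-1)/37² = (0.1359,-0.0226)
o3: d²=13 ≤ ρ²=49; F_rep = 31·(-3,2)/13² = (-0.5503,0.3669)
o4: d²=65 > ρ²=49 → inactive
F = F_att + ΣF_rep = (-0.4144,-7.6558)
Δp = p'−p = (-0.0518,-0.9570); α = Δx/Fx = (-95883/1850888) / (-95883/231361) = 1/8
check: Δy/Fy = (-1771249/1850888) / (-1771249/231361) = 1/8 ✓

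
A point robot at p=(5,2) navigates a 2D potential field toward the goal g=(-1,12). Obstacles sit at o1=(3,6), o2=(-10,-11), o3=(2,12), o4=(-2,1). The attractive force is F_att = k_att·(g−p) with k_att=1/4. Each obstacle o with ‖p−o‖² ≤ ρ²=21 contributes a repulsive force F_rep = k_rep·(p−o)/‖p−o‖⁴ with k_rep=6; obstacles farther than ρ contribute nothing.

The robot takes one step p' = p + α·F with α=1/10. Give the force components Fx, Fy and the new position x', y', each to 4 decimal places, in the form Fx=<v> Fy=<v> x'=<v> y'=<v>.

Fx=-1.4700 Fy=2.4400 x'=4.8530 y'=2.2440

F_att = 1/4·(g−p) = 1/4·(-6,10) = (-1.5000,2.5000)
o1: d²=20 ≤ ρ²=21; F_rep = 6·(2,-4)/20² = (0.0300,-0.0600)
o2: d²=394 > ρ²=21 → inactive
o3: d²=109 > ρ²=21 → inactive
o4: d²=50 > ρ²=21 → inactive
F = F_att + ΣF_rep = (-1.4700,2.4400)
p' = p + 1/10·F = (4.8530,2.2440)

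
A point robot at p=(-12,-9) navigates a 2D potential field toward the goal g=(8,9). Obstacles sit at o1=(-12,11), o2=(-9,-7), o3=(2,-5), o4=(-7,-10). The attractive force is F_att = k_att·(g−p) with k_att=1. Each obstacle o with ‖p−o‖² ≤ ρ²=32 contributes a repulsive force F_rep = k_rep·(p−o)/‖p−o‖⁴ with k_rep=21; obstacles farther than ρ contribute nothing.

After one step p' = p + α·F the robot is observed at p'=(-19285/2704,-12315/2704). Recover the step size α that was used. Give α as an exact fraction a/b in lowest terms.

α = 1/4

F_att = 1·(g−p) = 1·(20,18) = (20.0000,18.0000)
o1: d²=400 > ρ²=32 → inactive
o2: d²=13 ≤ ρ²=32; F_rep = 21·(-3,-2)/13² = (-0.3728,-0.2485)
o3: d²=212 > ρ²=32 → inactive
o4: d²=26 ≤ ρ²=32; F_rep = 21·(-5,1)/26² = (-0.1553,0.0311)
F = F_att + ΣF_rep = (19.4719,17.7825)
Δp = p'−p = (4.8680,4.4456); α = Δx/Fx = (13163/2704) / (13163/676) = 1/4
check: Δy/Fy = (12021/2704) / (12021/676) = 1/4 ✓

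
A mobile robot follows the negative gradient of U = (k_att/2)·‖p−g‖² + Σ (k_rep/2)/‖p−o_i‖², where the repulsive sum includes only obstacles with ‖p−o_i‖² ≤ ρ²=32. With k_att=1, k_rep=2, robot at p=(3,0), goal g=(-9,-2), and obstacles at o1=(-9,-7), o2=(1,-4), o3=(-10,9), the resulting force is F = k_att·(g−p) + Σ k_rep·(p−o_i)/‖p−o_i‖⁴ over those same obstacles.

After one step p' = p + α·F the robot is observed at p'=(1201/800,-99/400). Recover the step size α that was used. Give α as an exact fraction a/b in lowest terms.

F_att = 1·(g−p) = 1·(-12,-2) = (-12.0000,-2.0000)
o1: d²=193 > ρ²=32 → inactive
o2: d²=20 ≤ ρ²=32; F_rep = 2·(2,4)/20² = (0.0100,0.0200)
o3: d²=250 > ρ²=32 → inactive
F = F_att + ΣF_rep = (-11.9900,-1.9800)
Δp = p'−p = (-1.4988,-0.2475); α = Δx/Fx = (-1199/800) / (-1199/100) = 1/8
check: Δy/Fy = (-99/400) / (-99/50) = 1/8 ✓

α = 1/8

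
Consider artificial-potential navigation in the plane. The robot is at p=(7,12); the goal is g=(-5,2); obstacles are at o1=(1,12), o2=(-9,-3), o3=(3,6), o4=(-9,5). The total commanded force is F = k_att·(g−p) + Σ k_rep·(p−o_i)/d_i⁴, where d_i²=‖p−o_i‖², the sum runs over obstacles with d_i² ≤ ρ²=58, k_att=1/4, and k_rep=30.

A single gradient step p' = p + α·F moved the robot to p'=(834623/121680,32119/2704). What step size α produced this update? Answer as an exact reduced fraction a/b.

F_att = 1/4·(g−p) = 1/4·(-12,-10) = (-3.0000,-2.5000)
o1: d²=36 ≤ ρ²=58; F_rep = 30·(6,0)/36² = (0.1389,0.0000)
o2: d²=481 > ρ²=58 → inactive
o3: d²=52 ≤ ρ²=58; F_rep = 30·(4,6)/52² = (0.0444,0.0666)
o4: d²=305 > ρ²=58 → inactive
F = F_att + ΣF_rep = (-2.8167,-2.4334)
Δp = p'−p = (-0.1408,-0.1217); α = Δx/Fx = (-17137/121680) / (-17137/6084) = 1/20
check: Δy/Fy = (-329/2704) / (-1645/676) = 1/20 ✓

α = 1/20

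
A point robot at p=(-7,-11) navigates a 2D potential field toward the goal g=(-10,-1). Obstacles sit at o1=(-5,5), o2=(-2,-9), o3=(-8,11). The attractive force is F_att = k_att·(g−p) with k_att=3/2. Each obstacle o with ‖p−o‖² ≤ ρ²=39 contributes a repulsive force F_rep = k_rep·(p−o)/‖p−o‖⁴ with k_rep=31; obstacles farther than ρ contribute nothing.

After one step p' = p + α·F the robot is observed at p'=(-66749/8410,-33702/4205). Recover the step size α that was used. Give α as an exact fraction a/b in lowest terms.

α = 1/5

F_att = 3/2·(g−p) = 3/2·(-3,10) = (-4.5000,15.0000)
o1: d²=260 > ρ²=39 → inactive
o2: d²=29 ≤ ρ²=39; F_rep = 31·(-5,-2)/29² = (-0.1843,-0.0737)
o3: d²=485 > ρ²=39 → inactive
F = F_att + ΣF_rep = (-4.6843,14.9263)
Δp = p'−p = (-0.9369,2.9853); α = Δx/Fx = (-7879/8410) / (-7879/1682) = 1/5
check: Δy/Fy = (12553/4205) / (12553/841) = 1/5 ✓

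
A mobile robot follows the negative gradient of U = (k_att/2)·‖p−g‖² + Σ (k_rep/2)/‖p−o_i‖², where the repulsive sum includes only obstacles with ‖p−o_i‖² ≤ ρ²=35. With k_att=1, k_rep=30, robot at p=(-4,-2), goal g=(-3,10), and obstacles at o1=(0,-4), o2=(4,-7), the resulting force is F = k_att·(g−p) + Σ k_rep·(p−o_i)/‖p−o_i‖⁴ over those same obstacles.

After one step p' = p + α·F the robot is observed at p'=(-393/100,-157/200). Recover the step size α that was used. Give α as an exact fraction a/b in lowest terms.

F_att = 1·(g−p) = 1·(1,12) = (1.0000,12.0000)
o1: d²=20 ≤ ρ²=35; F_rep = 30·(-4,2)/20² = (-0.3000,0.1500)
o2: d²=89 > ρ²=35 → inactive
F = F_att + ΣF_rep = (0.7000,12.1500)
Δp = p'−p = (0.0700,1.2150); α = Δx/Fx = (7/100) / (7/10) = 1/10
check: Δy/Fy = (243/200) / (243/20) = 1/10 ✓

α = 1/10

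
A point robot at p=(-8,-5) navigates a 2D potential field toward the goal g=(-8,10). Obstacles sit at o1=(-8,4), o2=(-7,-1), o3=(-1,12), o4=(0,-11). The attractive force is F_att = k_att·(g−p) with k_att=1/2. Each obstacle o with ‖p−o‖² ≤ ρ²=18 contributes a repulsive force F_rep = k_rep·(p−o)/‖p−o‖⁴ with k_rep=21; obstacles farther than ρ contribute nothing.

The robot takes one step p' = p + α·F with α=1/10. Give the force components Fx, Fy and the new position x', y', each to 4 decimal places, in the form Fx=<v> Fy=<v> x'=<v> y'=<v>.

F_att = 1/2·(g−p) = 1/2·(0,15) = (0.0000,7.5000)
o1: d²=81 > ρ²=18 → inactive
o2: d²=17 ≤ ρ²=18; F_rep = 21·(-1,-4)/17² = (-0.0727,-0.2907)
o3: d²=338 > ρ²=18 → inactive
o4: d²=100 > ρ²=18 → inactive
F = F_att + ΣF_rep = (-0.0727,7.2093)
p' = p + 1/10·F = (-8.0073,-4.2791)

Fx=-0.0727 Fy=7.2093 x'=-8.0073 y'=-4.2791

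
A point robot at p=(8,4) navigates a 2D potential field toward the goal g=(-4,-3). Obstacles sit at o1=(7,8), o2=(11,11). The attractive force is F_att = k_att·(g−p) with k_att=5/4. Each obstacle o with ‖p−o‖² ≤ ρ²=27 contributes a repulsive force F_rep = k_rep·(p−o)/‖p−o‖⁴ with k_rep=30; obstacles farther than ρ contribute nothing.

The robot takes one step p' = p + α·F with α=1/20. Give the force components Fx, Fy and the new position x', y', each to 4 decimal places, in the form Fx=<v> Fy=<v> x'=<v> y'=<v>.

F_att = 5/4·(g−p) = 5/4·(-12,-7) = (-15.0000,-8.7500)
o1: d²=17 ≤ ρ²=27; F_rep = 30·(1,-4)/17² = (0.1038,-0.4152)
o2: d²=58 > ρ²=27 → inactive
F = F_att + ΣF_rep = (-14.8962,-9.1652)
p' = p + 1/20·F = (7.2552,3.5417)

Fx=-14.8962 Fy=-9.1652 x'=7.2552 y'=3.5417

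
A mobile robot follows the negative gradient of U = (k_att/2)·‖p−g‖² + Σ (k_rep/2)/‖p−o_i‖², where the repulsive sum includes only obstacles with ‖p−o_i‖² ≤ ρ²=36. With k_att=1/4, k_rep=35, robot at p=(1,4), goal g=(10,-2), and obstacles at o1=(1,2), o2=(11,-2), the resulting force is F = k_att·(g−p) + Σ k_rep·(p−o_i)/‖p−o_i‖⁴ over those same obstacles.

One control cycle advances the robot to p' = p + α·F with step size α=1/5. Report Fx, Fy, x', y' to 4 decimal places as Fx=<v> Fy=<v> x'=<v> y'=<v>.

F_att = 1/4·(g−p) = 1/4·(9,-6) = (2.2500,-1.5000)
o1: d²=4 ≤ ρ²=36; F_rep = 35·(0,2)/4² = (0.0000,4.3750)
o2: d²=136 > ρ²=36 → inactive
F = F_att + ΣF_rep = (2.2500,2.8750)
p' = p + 1/5·F = (1.4500,4.5750)

Fx=2.2500 Fy=2.8750 x'=1.4500 y'=4.5750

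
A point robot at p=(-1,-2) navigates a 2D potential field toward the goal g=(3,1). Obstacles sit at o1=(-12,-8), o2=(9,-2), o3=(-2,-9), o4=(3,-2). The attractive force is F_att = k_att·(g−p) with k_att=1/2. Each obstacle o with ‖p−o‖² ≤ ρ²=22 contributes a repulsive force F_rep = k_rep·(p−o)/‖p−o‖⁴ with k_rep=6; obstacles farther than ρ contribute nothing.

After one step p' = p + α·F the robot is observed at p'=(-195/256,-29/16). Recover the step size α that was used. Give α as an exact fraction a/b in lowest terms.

α = 1/8

F_att = 1/2·(g−p) = 1/2·(4,3) = (2.0000,1.5000)
o1: d²=157 > ρ²=22 → inactive
o2: d²=100 > ρ²=22 → inactive
o3: d²=50 > ρ²=22 → inactive
o4: d²=16 ≤ ρ²=22; F_rep = 6·(-4,0)/16² = (-0.0938,0.0000)
F = F_att + ΣF_rep = (1.9062,1.5000)
Δp = p'−p = (0.2383,0.1875); α = Δx/Fx = (61/256) / (61/32) = 1/8
check: Δy/Fy = (3/16) / (3/2) = 1/8 ✓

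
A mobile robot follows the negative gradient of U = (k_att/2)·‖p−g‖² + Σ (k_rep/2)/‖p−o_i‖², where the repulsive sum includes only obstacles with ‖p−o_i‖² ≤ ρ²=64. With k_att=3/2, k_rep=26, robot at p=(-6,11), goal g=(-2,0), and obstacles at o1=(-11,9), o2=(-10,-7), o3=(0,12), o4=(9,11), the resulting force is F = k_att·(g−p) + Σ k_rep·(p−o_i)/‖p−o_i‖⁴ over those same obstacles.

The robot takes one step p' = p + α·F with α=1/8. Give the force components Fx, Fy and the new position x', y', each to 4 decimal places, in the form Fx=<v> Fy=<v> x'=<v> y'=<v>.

Fx=6.0406 Fy=-16.4572 x'=-5.2449 y'=8.9429

F_att = 3/2·(g−p) = 3/2·(4,-11) = (6.0000,-16.5000)
o1: d²=29 ≤ ρ²=64; F_rep = 26·(5,2)/29² = (0.1546,0.0618)
o2: d²=340 > ρ²=64 → inactive
o3: d²=37 ≤ ρ²=64; F_rep = 26·(-6,-1)/37² = (-0.1140,-0.0190)
o4: d²=225 > ρ²=64 → inactive
F = F_att + ΣF_rep = (6.0406,-16.4572)
p' = p + 1/8·F = (-5.2449,8.9429)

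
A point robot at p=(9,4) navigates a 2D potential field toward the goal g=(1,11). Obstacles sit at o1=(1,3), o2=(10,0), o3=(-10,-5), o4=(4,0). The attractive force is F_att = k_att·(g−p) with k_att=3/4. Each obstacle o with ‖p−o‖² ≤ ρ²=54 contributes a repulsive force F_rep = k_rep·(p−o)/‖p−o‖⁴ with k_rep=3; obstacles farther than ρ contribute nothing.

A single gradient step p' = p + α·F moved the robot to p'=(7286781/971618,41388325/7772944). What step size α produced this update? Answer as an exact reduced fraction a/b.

α = 1/4

F_att = 3/4·(g−p) = 3/4·(-8,7) = (-6.0000,5.2500)
o1: d²=65 > ρ²=54 → inactive
o2: d²=17 ≤ ρ²=54; F_rep = 3·(-1,4)/17² = (-0.0104,0.0415)
o3: d²=442 > ρ²=54 → inactive
o4: d²=41 ≤ ρ²=54; F_rep = 3·(5,4)/41² = (0.0089,0.0071)
F = F_att + ΣF_rep = (-6.0015,5.2987)
Δp = p'−p = (-1.5004,1.3247); α = Δx/Fx = (-1457781/971618) / (-2915562/485809) = 1/4
check: Δy/Fy = (10296549/7772944) / (10296549/1943236) = 1/4 ✓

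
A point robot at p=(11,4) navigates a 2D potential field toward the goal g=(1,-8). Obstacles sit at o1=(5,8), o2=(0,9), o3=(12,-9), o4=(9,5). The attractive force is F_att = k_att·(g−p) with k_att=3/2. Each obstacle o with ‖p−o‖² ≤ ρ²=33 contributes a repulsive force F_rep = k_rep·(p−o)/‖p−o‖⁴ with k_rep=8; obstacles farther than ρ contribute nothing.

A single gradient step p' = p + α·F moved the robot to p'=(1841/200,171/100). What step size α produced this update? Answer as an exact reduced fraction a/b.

α = 1/8

F_att = 3/2·(g−p) = 3/2·(-10,-12) = (-15.0000,-18.0000)
o1: d²=52 > ρ²=33 → inactive
o2: d²=146 > ρ²=33 → inactive
o3: d²=170 > ρ²=33 → inactive
o4: d²=5 ≤ ρ²=33; F_rep = 8·(2,-1)/5² = (0.6400,-0.3200)
F = F_att + ΣF_rep = (-14.3600,-18.3200)
Δp = p'−p = (-1.7950,-2.2900); α = Δx/Fx = (-359/200) / (-359/25) = 1/8
check: Δy/Fy = (-229/100) / (-458/25) = 1/8 ✓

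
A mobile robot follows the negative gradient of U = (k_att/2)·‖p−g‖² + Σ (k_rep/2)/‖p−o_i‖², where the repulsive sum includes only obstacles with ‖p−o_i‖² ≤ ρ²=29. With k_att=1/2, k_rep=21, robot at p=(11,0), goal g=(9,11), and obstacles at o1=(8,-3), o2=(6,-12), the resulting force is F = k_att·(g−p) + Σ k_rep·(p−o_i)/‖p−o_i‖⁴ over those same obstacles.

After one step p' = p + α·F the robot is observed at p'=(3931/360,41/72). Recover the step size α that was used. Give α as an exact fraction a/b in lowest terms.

F_att = 1/2·(g−p) = 1/2·(-2,11) = (-1.0000,5.5000)
o1: d²=18 ≤ ρ²=29; F_rep = 21·(3,3)/18² = (0.1944,0.1944)
o2: d²=169 > ρ²=29 → inactive
F = F_att + ΣF_rep = (-0.8056,5.6944)
Δp = p'−p = (-0.0806,0.5694); α = Δx/Fx = (-29/360) / (-29/36) = 1/10
check: Δy/Fy = (41/72) / (205/36) = 1/10 ✓

α = 1/10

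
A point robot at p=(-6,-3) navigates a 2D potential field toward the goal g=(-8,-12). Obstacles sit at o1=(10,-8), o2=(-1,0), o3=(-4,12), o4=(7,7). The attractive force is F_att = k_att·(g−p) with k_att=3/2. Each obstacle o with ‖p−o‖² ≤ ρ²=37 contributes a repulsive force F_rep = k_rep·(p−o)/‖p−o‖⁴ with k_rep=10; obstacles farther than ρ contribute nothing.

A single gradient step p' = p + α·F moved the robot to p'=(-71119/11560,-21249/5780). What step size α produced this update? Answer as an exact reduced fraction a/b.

α = 1/20

F_att = 3/2·(g−p) = 3/2·(-2,-9) = (-3.0000,-13.5000)
o1: d²=281 > ρ²=37 → inactive
o2: d²=34 ≤ ρ²=37; F_rep = 10·(-5,-3)/34² = (-0.0433,-0.0260)
o3: d²=229 > ρ²=37 → inactive
o4: d²=269 > ρ²=37 → inactive
F = F_att + ΣF_rep = (-3.0433,-13.5260)
Δp = p'−p = (-0.1522,-0.6763); α = Δx/Fx = (-1759/11560) / (-1759/578) = 1/20
check: Δy/Fy = (-3909/5780) / (-3909/289) = 1/20 ✓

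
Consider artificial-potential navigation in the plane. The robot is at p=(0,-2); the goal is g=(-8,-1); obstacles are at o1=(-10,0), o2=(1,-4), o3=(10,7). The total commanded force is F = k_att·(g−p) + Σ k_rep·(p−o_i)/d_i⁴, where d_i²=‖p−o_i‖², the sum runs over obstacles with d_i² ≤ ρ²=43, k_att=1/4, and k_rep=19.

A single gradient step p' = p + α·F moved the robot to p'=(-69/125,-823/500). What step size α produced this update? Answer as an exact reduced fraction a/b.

α = 1/5

F_att = 1/4·(g−p) = 1/4·(-8,1) = (-2.0000,0.2500)
o1: d²=104 > ρ²=43 → inactive
o2: d²=5 ≤ ρ²=43; F_rep = 19·(-1,2)/5² = (-0.7600,1.5200)
o3: d²=181 > ρ²=43 → inactive
F = F_att + ΣF_rep = (-2.7600,1.7700)
Δp = p'−p = (-0.5520,0.3540); α = Δx/Fx = (-69/125) / (-69/25) = 1/5
check: Δy/Fy = (177/500) / (177/100) = 1/5 ✓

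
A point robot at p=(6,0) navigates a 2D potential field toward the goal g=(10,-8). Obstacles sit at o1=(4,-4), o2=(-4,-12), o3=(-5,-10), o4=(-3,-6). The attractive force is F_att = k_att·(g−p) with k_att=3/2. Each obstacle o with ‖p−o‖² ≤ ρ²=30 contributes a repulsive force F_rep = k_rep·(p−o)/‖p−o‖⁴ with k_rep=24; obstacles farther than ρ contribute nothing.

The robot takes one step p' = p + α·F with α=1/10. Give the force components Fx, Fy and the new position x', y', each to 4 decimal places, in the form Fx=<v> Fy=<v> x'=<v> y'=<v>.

Fx=6.1200 Fy=-11.7600 x'=6.6120 y'=-1.1760

F_att = 3/2·(g−p) = 3/2·(4,-8) = (6.0000,-12.0000)
o1: d²=20 ≤ ρ²=30; F_rep = 24·(2,4)/20² = (0.1200,0.2400)
o2: d²=244 > ρ²=30 → inactive
o3: d²=221 > ρ²=30 → inactive
o4: d²=117 > ρ²=30 → inactive
F = F_att + ΣF_rep = (6.1200,-11.7600)
p' = p + 1/10·F = (6.6120,-1.1760)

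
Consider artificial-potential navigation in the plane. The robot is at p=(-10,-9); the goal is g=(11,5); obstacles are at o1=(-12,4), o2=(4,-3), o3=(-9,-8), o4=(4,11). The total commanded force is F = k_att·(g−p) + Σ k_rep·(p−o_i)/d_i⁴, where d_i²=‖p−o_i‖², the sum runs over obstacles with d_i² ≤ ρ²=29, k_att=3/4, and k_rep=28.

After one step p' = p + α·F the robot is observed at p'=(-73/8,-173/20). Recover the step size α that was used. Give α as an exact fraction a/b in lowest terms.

α = 1/10

F_att = 3/4·(g−p) = 3/4·(21,14) = (15.7500,10.5000)
o1: d²=173 > ρ²=29 → inactive
o2: d²=232 > ρ²=29 → inactive
o3: d²=2 ≤ ρ²=29; F_rep = 28·(-1,-1)/2² = (-7.0000,-7.0000)
o4: d²=596 > ρ²=29 → inactive
F = F_att + ΣF_rep = (8.7500,3.5000)
Δp = p'−p = (0.8750,0.3500); α = Δx/Fx = (7/8) / (35/4) = 1/10
check: Δy/Fy = (7/20) / (7/2) = 1/10 ✓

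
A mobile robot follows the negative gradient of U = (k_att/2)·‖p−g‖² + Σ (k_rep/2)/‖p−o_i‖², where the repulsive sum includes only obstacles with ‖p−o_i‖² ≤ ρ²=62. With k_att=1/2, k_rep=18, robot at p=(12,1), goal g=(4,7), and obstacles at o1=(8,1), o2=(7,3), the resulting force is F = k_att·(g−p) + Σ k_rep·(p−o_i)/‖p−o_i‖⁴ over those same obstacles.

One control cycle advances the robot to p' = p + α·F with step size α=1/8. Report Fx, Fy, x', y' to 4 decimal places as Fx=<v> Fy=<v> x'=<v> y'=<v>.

Fx=-3.6117 Fy=2.9572 x'=11.5485 y'=1.3696

F_att = 1/2·(g−p) = 1/2·(-8,6) = (-4.0000,3.0000)
o1: d²=16 ≤ ρ²=62; F_rep = 18·(4,0)/16² = (0.2812,0.0000)
o2: d²=29 ≤ ρ²=62; F_rep = 18·(5,-2)/29² = (0.1070,-0.0428)
F = F_att + ΣF_rep = (-3.6117,2.9572)
p' = p + 1/8·F = (11.5485,1.3696)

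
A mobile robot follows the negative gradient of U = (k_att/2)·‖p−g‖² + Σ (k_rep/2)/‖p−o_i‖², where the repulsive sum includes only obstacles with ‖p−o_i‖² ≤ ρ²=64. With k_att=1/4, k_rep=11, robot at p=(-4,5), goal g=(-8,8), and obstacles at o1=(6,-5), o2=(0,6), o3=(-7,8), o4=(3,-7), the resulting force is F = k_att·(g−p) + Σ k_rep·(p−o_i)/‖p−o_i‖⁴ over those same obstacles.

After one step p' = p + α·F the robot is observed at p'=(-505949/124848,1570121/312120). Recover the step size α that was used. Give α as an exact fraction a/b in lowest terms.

F_att = 1/4·(g−p) = 1/4·(-4,3) = (-1.0000,0.7500)
o1: d²=200 > ρ²=64 → inactive
o2: d²=17 ≤ ρ²=64; F_rep = 11·(-4,-1)/17² = (-0.1522,-0.0381)
o3: d²=18 ≤ ρ²=64; F_rep = 11·(3,-3)/18² = (0.1019,-0.1019)
o4: d²=193 > ρ²=64 → inactive
F = F_att + ΣF_rep = (-1.0504,0.6101)
Δp = p'−p = (-0.0525,0.0305); α = Δx/Fx = (-6557/124848) / (-32785/31212) = 1/20
check: Δy/Fy = (9521/312120) / (9521/15606) = 1/20 ✓

α = 1/20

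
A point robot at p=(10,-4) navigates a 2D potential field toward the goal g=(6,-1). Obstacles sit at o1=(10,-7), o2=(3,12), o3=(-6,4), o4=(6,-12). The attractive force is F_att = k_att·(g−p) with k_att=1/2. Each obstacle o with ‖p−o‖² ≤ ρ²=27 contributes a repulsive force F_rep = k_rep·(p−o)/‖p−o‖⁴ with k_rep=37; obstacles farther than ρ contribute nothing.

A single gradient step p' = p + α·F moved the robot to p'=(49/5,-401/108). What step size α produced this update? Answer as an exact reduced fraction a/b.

α = 1/10

F_att = 1/2·(g−p) = 1/2·(-4,3) = (-2.0000,1.5000)
o1: d²=9 ≤ ρ²=27; F_rep = 37·(0,3)/9² = (0.0000,1.3704)
o2: d²=305 > ρ²=27 → inactive
o3: d²=320 > ρ²=27 → inactive
o4: d²=80 > ρ²=27 → inactive
F = F_att + ΣF_rep = (-2.0000,2.8704)
Δp = p'−p = (-0.2000,0.2870); α = Δx/Fx = (-1/5) / (-2) = 1/10
check: Δy/Fy = (31/108) / (155/54) = 1/10 ✓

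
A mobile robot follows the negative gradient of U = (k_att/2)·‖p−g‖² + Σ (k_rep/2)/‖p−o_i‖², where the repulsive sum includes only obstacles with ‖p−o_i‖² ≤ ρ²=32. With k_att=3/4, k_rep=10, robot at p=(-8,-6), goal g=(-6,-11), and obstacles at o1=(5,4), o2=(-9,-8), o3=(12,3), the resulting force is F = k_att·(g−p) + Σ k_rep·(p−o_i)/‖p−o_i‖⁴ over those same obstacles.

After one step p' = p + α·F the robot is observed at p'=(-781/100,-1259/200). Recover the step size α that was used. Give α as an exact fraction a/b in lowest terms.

F_att = 3/4·(g−p) = 3/4·(2,-5) = (1.5000,-3.7500)
o1: d²=269 > ρ²=32 → inactive
o2: d²=5 ≤ ρ²=32; F_rep = 10·(1,2)/5² = (0.4000,0.8000)
o3: d²=481 > ρ²=32 → inactive
F = F_att + ΣF_rep = (1.9000,-2.9500)
Δp = p'−p = (0.1900,-0.2950); α = Δx/Fx = (19/100) / (19/10) = 1/10
check: Δy/Fy = (-59/200) / (-59/20) = 1/10 ✓

α = 1/10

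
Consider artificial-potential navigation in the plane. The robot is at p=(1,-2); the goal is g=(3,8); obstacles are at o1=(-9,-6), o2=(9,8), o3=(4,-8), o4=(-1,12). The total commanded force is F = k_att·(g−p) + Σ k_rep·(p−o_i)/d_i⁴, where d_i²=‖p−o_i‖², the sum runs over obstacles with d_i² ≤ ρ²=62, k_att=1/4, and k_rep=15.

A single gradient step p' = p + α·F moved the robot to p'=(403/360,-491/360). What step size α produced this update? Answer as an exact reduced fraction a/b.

F_att = 1/4·(g−p) = 1/4·(2,10) = (0.5000,2.5000)
o1: d²=116 > ρ²=62 → inactive
o2: d²=164 > ρ²=62 → inactive
o3: d²=45 ≤ ρ²=62; F_rep = 15·(-3,6)/45² = (-0.0222,0.0444)
o4: d²=200 > ρ²=62 → inactive
F = F_att + ΣF_rep = (0.4778,2.5444)
Δp = p'−p = (0.1194,0.6361); α = Δx/Fx = (43/360) / (43/90) = 1/4
check: Δy/Fy = (229/360) / (229/90) = 1/4 ✓

α = 1/4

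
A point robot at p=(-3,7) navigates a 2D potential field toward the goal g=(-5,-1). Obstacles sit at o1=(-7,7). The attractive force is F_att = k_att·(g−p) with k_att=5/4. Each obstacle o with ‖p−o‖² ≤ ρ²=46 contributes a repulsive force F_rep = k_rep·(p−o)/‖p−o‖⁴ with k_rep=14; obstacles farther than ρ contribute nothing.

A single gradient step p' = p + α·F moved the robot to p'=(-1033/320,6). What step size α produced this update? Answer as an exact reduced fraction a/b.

F_att = 5/4·(g−p) = 5/4·(-2,-8) = (-2.5000,-10.0000)
o1: d²=16 ≤ ρ²=46; F_rep = 14·(4,0)/16² = (0.2188,0.0000)
F = F_att + ΣF_rep = (-2.2812,-10.0000)
Δp = p'−p = (-0.2281,-1.0000); α = Δx/Fx = (-73/320) / (-73/32) = 1/10
check: Δy/Fy = (-1) / (-10) = 1/10 ✓

α = 1/10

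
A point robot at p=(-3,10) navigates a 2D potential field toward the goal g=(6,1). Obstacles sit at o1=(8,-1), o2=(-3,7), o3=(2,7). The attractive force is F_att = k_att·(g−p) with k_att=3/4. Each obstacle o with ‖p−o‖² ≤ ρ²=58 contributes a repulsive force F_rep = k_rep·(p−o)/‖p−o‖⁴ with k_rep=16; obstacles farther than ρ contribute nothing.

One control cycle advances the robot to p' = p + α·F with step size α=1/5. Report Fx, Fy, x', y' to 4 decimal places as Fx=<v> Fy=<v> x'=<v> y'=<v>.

Fx=6.6808 Fy=-6.1159 x'=-1.6638 y'=8.7768

F_att = 3/4·(g−p) = 3/4·(9,-9) = (6.7500,-6.7500)
o1: d²=242 > ρ²=58 → inactive
o2: d²=9 ≤ ρ²=58; F_rep = 16·(0,3)/9² = (0.0000,0.5926)
o3: d²=34 ≤ ρ²=58; F_rep = 16·(-5,3)/34² = (-0.0692,0.0415)
F = F_att + ΣF_rep = (6.6808,-6.1159)
p' = p + 1/5·F = (-1.6638,8.7768)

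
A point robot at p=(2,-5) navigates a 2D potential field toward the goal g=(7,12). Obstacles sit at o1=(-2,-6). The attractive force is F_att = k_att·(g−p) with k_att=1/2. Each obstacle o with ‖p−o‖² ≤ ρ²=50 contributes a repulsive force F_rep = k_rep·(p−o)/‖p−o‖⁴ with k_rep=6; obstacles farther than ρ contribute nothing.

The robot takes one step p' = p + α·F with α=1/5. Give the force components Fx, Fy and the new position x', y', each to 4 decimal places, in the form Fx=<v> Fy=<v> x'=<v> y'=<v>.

Fx=2.5830 Fy=8.5208 x'=2.5166 y'=-3.2958

F_att = 1/2·(g−p) = 1/2·(5,17) = (2.5000,8.5000)
o1: d²=17 ≤ ρ²=50; F_rep = 6·(4,1)/17² = (0.0830,0.0208)
F = F_att + ΣF_rep = (2.5830,8.5208)
p' = p + 1/5·F = (2.5166,-3.2958)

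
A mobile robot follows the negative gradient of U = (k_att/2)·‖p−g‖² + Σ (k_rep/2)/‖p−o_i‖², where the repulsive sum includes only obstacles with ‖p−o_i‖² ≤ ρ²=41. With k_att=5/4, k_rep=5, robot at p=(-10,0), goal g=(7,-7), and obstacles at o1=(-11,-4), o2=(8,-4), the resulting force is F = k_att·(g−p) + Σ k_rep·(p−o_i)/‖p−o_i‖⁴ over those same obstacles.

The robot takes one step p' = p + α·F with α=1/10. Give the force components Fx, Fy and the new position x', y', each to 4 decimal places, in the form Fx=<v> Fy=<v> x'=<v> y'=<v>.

Fx=21.2673 Fy=-8.6808 x'=-7.8733 y'=-0.8681

F_att = 5/4·(g−p) = 5/4·(17,-7) = (21.2500,-8.7500)
o1: d²=17 ≤ ρ²=41; F_rep = 5·(1,4)/17² = (0.0173,0.0692)
o2: d²=340 > ρ²=41 → inactive
F = F_att + ΣF_rep = (21.2673,-8.6808)
p' = p + 1/10·F = (-7.8733,-0.8681)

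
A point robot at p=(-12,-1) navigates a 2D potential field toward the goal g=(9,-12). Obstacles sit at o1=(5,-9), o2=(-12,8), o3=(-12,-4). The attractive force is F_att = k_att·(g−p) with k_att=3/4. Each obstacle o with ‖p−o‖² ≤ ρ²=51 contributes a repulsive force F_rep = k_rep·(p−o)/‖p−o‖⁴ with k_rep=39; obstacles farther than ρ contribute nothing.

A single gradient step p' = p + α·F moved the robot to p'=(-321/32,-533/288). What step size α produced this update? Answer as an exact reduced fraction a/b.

F_att = 3/4·(g−p) = 3/4·(21,-11) = (15.7500,-8.2500)
o1: d²=353 > ρ²=51 → inactive
o2: d²=81 > ρ²=51 → inactive
o3: d²=9 ≤ ρ²=51; F_rep = 39·(0,3)/9² = (0.0000,1.4444)
F = F_att + ΣF_rep = (15.7500,-6.8056)
Δp = p'−p = (1.9688,-0.8507); α = Δx/Fx = (63/32) / (63/4) = 1/8
check: Δy/Fy = (-245/288) / (-245/36) = 1/8 ✓

α = 1/8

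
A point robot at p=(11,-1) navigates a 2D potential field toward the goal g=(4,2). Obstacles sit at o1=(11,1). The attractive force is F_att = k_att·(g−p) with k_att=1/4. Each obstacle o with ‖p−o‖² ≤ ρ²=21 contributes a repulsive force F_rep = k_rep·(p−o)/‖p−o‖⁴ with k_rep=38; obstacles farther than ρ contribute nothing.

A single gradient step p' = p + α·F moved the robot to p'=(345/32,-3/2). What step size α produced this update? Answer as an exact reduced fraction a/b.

α = 1/8

F_att = 1/4·(g−p) = 1/4·(-7,3) = (-1.7500,0.7500)
o1: d²=4 ≤ ρ²=21; F_rep = 38·(0,-2)/4² = (0.0000,-4.7500)
F = F_att + ΣF_rep = (-1.7500,-4.0000)
Δp = p'−p = (-0.2188,-0.5000); α = Δx/Fx = (-7/32) / (-7/4) = 1/8
check: Δy/Fy = (-1/2) / (-4) = 1/8 ✓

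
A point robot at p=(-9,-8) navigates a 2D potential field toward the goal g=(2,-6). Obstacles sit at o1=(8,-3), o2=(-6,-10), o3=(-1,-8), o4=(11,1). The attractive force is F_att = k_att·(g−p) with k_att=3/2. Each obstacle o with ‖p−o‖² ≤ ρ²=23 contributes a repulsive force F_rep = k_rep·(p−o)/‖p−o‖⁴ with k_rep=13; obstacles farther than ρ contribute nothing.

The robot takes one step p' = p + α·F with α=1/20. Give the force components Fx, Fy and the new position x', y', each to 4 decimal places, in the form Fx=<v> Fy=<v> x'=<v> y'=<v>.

F_att = 3/2·(g−p) = 3/2·(11,2) = (16.5000,3.0000)
o1: d²=314 > ρ²=23 → inactive
o2: d²=13 ≤ ρ²=23; F_rep = 13·(-3,2)/13² = (-0.2308,0.1538)
o3: d²=64 > ρ²=23 → inactive
o4: d²=481 > ρ²=23 → inactive
F = F_att + ΣF_rep = (16.2692,3.1538)
p' = p + 1/20·F = (-8.1865,-7.8423)

Fx=16.2692 Fy=3.1538 x'=-8.1865 y'=-7.8423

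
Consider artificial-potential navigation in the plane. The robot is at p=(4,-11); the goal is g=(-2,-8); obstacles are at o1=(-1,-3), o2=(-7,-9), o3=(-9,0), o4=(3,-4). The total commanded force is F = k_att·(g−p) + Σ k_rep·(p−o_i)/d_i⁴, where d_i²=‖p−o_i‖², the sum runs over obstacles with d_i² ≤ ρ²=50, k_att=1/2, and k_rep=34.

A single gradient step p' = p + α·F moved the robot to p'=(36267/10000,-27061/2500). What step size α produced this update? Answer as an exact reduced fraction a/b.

F_att = 1/2·(g−p) = 1/2·(-6,3) = (-3.0000,1.5000)
o1: d²=89 > ρ²=50 → inactive
o2: d²=125 > ρ²=50 → inactive
o3: d²=290 > ρ²=50 → inactive
o4: d²=50 ≤ ρ²=50; F_rep = 34·(1,-7)/50² = (0.0136,-0.0952)
F = F_att + ΣF_rep = (-2.9864,1.4048)
Δp = p'−p = (-0.3733,0.1756); α = Δx/Fx = (-3733/10000) / (-3733/1250) = 1/8
check: Δy/Fy = (439/2500) / (878/625) = 1/8 ✓

α = 1/8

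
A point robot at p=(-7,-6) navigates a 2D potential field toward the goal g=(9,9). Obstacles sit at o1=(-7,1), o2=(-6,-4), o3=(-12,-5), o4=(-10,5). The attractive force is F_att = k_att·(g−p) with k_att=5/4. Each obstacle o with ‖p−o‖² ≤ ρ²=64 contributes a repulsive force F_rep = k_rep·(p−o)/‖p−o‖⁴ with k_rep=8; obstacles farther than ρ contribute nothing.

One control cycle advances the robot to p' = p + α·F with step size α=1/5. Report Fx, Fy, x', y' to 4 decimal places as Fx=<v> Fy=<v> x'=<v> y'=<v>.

F_att = 5/4·(g−p) = 5/4·(16,15) = (20.0000,18.7500)
o1: d²=49 ≤ ρ²=64; F_rep = 8·(0,-7)/49² = (0.0000,-0.0233)
o2: d²=5 ≤ ρ²=64; F_rep = 8·(-1,-2)/5² = (-0.3200,-0.6400)
o3: d²=26 ≤ ρ²=64; F_rep = 8·(5,-1)/26² = (0.0592,-0.0118)
o4: d²=130 > ρ²=64 → inactive
F = F_att + ΣF_rep = (19.7392,18.0748)
p' = p + 1/5·F = (-3.0522,-2.3850)

Fx=19.7392 Fy=18.0748 x'=-3.0522 y'=-2.3850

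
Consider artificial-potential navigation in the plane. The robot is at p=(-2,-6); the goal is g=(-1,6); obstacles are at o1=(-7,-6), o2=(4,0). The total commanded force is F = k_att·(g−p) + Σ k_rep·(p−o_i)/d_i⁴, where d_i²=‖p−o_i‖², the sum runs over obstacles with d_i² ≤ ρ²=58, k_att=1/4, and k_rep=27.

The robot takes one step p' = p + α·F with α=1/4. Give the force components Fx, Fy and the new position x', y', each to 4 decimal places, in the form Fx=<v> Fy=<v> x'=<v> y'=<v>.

Fx=0.4660 Fy=3.0000 x'=-1.8835 y'=-5.2500

F_att = 1/4·(g−p) = 1/4·(1,12) = (0.2500,3.0000)
o1: d²=25 ≤ ρ²=58; F_rep = 27·(5,0)/25² = (0.2160,0.0000)
o2: d²=72 > ρ²=58 → inactive
F = F_att + ΣF_rep = (0.4660,3.0000)
p' = p + 1/4·F = (-1.8835,-5.2500)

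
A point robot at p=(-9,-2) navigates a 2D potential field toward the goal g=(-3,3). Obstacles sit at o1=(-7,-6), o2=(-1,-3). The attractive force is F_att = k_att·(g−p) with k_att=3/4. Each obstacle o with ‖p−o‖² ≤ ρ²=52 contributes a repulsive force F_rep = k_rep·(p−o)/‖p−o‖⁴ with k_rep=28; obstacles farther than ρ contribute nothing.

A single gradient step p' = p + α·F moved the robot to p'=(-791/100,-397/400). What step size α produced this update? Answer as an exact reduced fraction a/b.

α = 1/4

F_att = 3/4·(g−p) = 3/4·(6,5) = (4.5000,3.7500)
o1: d²=20 ≤ ρ²=52; F_rep = 28·(-2,4)/20² = (-0.1400,0.2800)
o2: d²=65 > ρ²=52 → inactive
F = F_att + ΣF_rep = (4.3600,4.0300)
Δp = p'−p = (1.0900,1.0075); α = Δx/Fx = (109/100) / (109/25) = 1/4
check: Δy/Fy = (403/400) / (403/100) = 1/4 ✓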